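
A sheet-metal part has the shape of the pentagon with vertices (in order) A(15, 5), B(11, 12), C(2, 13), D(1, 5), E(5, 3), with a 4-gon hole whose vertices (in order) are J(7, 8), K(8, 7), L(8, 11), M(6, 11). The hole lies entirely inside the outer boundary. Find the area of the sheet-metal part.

Outer boundary:
Apply the shoelace (surveyor's) formula: 2A = Σ (x_i·y_{i+1} − x_{i+1}·y_i), indices taken mod 5.
Σ = (125) + (119) + (-3) + (-22) + (-20) = 199
Area = |Σ|/2 = 99.5.
Hole:
Apply Gauss's area formula: 2A = Σ (x_i·y_{i+1} − x_{i+1}·y_i), indices taken mod 4.
Σ = (-15) + (32) + (22) + (-29) = 10
Area = |Σ|/2 = 5.
Net area = 99.5 − 5 = 94.5.

94.5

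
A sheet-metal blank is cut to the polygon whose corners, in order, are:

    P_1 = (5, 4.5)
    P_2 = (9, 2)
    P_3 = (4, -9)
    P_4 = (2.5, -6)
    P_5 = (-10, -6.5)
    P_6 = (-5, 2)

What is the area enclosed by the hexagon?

Apply Gauss's area formula: 2A = Σ (x_i·y_{i+1} − x_{i+1}·y_i), indices taken mod 6.
Σ = (-30.5) + (-89) + (-1.5) + (-76.25) + (-52.5) + (-32.5) = -282.25
Area = |Σ|/2 = 141.125.

141.125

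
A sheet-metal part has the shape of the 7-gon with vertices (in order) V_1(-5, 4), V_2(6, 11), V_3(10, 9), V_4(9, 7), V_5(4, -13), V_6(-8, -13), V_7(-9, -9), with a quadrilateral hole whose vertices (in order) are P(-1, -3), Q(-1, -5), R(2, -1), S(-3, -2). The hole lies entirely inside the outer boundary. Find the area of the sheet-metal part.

280

Outer boundary:
Apply Gauss's area formula: 2A = Σ (x_i·y_{i+1} − x_{i+1}·y_i), indices taken mod 7.
Σ = (-79) + (-56) + (-11) + (-145) + (-156) + (-45) + (-81) = -573
Area = |Σ|/2 = 286.5.
Hole:
Apply the shoelace formula: 2A = Σ (x_i·y_{i+1} − x_{i+1}·y_i), indices taken mod 4.
Σ = (2) + (11) + (-7) + (7) = 13
Area = |Σ|/2 = 6.5.
Net area = 286.5 − 6.5 = 280.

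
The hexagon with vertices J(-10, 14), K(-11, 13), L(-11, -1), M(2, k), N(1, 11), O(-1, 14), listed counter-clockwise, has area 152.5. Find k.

4

The doubled signed area Σ (x_i y_{i+1} − x_{i+1} y_i) is linear in k.
With k=0 it equals 353; the coefficient of k is -12 (from the two edges through M).
So -12·k + 353 = 2·152.5 = 305 ⇒ k = 4.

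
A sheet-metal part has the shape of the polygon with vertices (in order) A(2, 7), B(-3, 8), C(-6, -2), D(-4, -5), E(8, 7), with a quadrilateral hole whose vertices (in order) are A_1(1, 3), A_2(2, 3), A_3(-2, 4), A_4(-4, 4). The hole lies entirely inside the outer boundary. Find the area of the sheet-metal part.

82

Outer boundary:
A→B: (2)(8) − (-3)(7) = 37
B→C: (-3)(-2) − (-6)(8) = 54
C→D: (-6)(-5) − (-4)(-2) = 22
D→E: (-4)(7) − (8)(-5) = 12
E→A: (8)(7) − (2)(7) = 42
Σ = 167
Area = |Σ|/2 = 83.5.
Hole:
Apply the surveyor's formula: 2A = Σ (x_i·y_{i+1} − x_{i+1}·y_i), indices taken mod 4.
A_1→A_2: (1)(3) − (2)(3) = -3
A_2→A_3: (2)(4) − (-2)(3) = 14
A_3→A_4: (-2)(4) − (-4)(4) = 8
A_4→A_1: (-4)(3) − (1)(4) = -16
Σ = 3
Area = |Σ|/2 = 1.5.
Net area = 83.5 − 1.5 = 82.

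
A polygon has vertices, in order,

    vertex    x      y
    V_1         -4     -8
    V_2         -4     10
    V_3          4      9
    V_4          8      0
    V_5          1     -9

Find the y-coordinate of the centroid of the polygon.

Apply Gauss's area formula. First the cross-terms c_i = x_i·y_{i+1} − x_{i+1}·y_i:
  -72, -76, -72, -72, -44  ⇒  2A = -336, A = -168.
Then Σ (y_i + y_{i+1})·c_i = -840, so ȳ = -840 / (6·(-168)) = 5/6.

5/6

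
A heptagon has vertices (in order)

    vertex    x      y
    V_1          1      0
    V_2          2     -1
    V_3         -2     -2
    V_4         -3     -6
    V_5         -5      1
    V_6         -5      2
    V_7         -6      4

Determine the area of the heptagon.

Σ = (-1) + (-6) + (6) + (-33) + (-5) + (-8) + (-4) = -51
Area = |Σ|/2 = 25.5.

25.5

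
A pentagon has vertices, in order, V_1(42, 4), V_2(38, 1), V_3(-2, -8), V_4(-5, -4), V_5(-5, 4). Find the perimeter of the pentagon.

106

|V_1V_2| = √((-4)² + (-3)²) = √25 = 5
|V_2V_3| = √((-40)² + (-9)²) = √1681 = 41
|V_3V_4| = √((-3)² + (4)²) = √25 = 5
|V_4V_5| = √((0)² + (8)²) = √64 = 8
|V_5V_1| = √((47)² + (0)²) = √2209 = 47
Perimeter = 5 + 41 + 5 + 8 + 47 = 106.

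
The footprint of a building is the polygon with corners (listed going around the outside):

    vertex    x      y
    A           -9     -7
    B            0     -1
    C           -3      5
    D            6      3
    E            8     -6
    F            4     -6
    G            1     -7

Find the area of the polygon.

104.5

Apply the shoelace (surveyor's) formula: 2A = Σ (x_i·y_{i+1} − x_{i+1}·y_i), indices taken mod 7.
A→B: (-9)(-1) − (0)(-7) = 9
B→C: (0)(5) − (-3)(-1) = -3
C→D: (-3)(3) − (6)(5) = -39
D→E: (6)(-6) − (8)(3) = -60
E→F: (8)(-6) − (4)(-6) = -24
F→G: (4)(-7) − (1)(-6) = -22
G→A: (1)(-7) − (-9)(-7) = -70
Σ = -209
Area = |Σ|/2 = 104.5.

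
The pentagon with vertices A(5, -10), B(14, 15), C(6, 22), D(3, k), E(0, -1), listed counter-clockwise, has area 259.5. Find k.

The doubled signed area Σ (x_i y_{i+1} − x_{i+1} y_i) is linear in k.
With k=0 it equals 369; the coefficient of k is 6 (from the two edges through D).
So 6·k + 369 = 2·259.5 = 519 ⇒ k = 25.

25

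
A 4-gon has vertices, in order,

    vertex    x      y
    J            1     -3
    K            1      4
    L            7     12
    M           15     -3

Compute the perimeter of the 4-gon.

48

|JK| = √((0)² + (7)²) = √49 = 7
|KL| = √((6)² + (8)²) = √100 = 10
|LM| = √((8)² + (-15)²) = √289 = 17
|MJ| = √((-14)² + (0)²) = √196 = 14
Perimeter = 7 + 10 + 17 + 14 = 48.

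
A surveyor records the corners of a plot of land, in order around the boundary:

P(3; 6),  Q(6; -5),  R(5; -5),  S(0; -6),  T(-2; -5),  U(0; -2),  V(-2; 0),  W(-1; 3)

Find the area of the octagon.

Σ = (-51) + (-5) + (-30) + (-12) + (4) + (-4) + (-6) + (-15) = -119
Area = |Σ|/2 = 59.5.

59.5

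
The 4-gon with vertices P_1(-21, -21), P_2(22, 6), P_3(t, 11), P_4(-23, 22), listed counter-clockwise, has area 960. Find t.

The doubled signed area Σ (x_i y_{i+1} − x_{i+1} y_i) is linear in t.
With t=0 it equals 1776; the coefficient of t is 16 (from the two edges through P_3).
So 16·t + 1776 = 2·960 = 1920 ⇒ t = 9.

9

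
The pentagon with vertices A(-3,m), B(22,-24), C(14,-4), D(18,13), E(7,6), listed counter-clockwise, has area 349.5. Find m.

Write out the shoelace sum; only the two edges meeting at A involve m:
2·Area = [(7·m − (-3)·6) + ((-3)·(-24) − 22·m)] + 519
       = -15·m + 609 = 699
⇒ m = -6.

-6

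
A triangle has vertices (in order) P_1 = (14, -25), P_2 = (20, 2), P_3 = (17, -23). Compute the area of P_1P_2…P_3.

34.5

Apply the shoelace formula: 2A = Σ (x_i·y_{i+1} − x_{i+1}·y_i), indices taken mod 3.
P_1→P_2: (14)(2) − (20)(-25) = 528
P_2→P_3: (20)(-23) − (17)(2) = -494
P_3→P_1: (17)(-25) − (14)(-23) = -103
Σ = -69
Area = |Σ|/2 = 34.5.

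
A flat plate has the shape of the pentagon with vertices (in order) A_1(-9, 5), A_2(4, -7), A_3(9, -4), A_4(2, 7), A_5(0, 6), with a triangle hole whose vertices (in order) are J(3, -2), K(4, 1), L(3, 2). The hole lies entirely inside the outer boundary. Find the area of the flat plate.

Outer boundary:
A_1→A_2: (-9)(-7) − (4)(5) = 43
A_2→A_3: (4)(-4) − (9)(-7) = 47
A_3→A_4: (9)(7) − (2)(-4) = 71
A_4→A_5: (2)(6) − (0)(7) = 12
A_5→A_1: (0)(5) − (-9)(6) = 54
Σ = 227
Area = |Σ|/2 = 113.5.
Hole:
Apply the surveyor's formula: 2A = Σ (x_i·y_{i+1} − x_{i+1}·y_i), indices taken mod 3.
Σ = (11) + (5) + (-12) = 4
Area = |Σ|/2 = 2.
Net area = 113.5 − 2 = 111.5.

111.5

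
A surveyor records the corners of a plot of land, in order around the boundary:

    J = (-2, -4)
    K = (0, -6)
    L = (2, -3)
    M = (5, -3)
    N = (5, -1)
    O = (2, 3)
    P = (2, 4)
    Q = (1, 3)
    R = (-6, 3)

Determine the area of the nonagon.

57.5

Apply the surveyor's formula: 2A = Σ (x_i·y_{i+1} − x_{i+1}·y_i), indices taken mod 9.
Σ = (12) + (12) + (9) + (10) + (17) + (2) + (2) + (21) + (30) = 115
Area = |Σ|/2 = 57.5.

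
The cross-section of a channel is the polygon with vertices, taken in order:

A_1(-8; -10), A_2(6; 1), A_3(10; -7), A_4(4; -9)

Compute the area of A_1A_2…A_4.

87

Σ = (52) + (-52) + (-62) + (-112) = -174
Area = |Σ|/2 = 87.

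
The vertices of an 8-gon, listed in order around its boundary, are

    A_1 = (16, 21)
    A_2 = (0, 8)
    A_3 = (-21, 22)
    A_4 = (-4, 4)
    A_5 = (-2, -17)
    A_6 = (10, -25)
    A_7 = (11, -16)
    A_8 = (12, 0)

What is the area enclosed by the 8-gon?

577.5

Apply the surveyor's formula: 2A = Σ (x_i·y_{i+1} − x_{i+1}·y_i), indices taken mod 8.
Σ = (128) + (168) + (4) + (76) + (220) + (115) + (192) + (252) = 1155
Area = |Σ|/2 = 577.5.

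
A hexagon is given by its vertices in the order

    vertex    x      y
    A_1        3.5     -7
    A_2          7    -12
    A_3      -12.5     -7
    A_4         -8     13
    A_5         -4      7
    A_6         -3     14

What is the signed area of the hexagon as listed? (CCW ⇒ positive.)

Apply the surveyor's formula: 2A = Σ (x_i·y_{i+1} − x_{i+1}·y_i), indices taken mod 6.
A_1→A_2: (3.5)(-12) − (7)(-7) = 7
A_2→A_3: (7)(-7) − (-12.5)(-12) = -199
A_3→A_4: (-12.5)(13) − (-8)(-7) = -218.5
A_4→A_5: (-8)(7) − (-4)(13) = -4
A_5→A_6: (-4)(14) − (-3)(7) = -35
A_6→A_1: (-3)(-7) − (3.5)(14) = -28
Σ = -477.5
Signed area = Σ/2 = -238.75 (negative ⇒ clockwise traversal).

-238.75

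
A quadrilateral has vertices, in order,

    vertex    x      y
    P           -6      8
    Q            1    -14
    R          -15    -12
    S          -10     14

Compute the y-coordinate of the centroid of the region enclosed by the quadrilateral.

-593/177

Apply Gauss's area formula. First the cross-terms c_i = x_i·y_{i+1} − x_{i+1}·y_i:
  76, -222, -330, 4  ⇒  2A = -472, A = -236.
Then Σ (y_i + y_{i+1})·c_i = 4744, so ȳ = 4744 / (6·(-236)) = -593/177.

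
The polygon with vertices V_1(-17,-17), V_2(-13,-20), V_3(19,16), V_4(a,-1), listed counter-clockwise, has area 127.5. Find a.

0

Write out the shoelace sum; only the two edges meeting at V_4 involve a:
2·Area = [(19·(-1) − a·16) + (a·(-17) − (-17)·(-1))] + 291
       = -33·a + 255 = 255
⇒ a = 0.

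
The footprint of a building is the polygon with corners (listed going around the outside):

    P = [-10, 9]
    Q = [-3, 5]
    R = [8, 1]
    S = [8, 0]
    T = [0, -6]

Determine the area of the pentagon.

91

Apply the shoelace (surveyor's) formula: 2A = Σ (x_i·y_{i+1} − x_{i+1}·y_i), indices taken mod 5.
Σ = (-23) + (-43) + (-8) + (-48) + (-60) = -182
Area = |Σ|/2 = 91.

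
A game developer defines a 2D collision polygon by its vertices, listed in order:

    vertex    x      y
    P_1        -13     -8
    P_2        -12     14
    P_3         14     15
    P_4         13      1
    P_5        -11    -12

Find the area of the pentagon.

Apply the shoelace formula: 2A = Σ (x_i·y_{i+1} − x_{i+1}·y_i), indices taken mod 5.
P_1→P_2: (-13)(14) − (-12)(-8) = -278
P_2→P_3: (-12)(15) − (14)(14) = -376
P_3→P_4: (14)(1) − (13)(15) = -181
P_4→P_5: (13)(-12) − (-11)(1) = -145
P_5→P_1: (-11)(-8) − (-13)(-12) = -68
Σ = -1048
Area = |Σ|/2 = 524.

524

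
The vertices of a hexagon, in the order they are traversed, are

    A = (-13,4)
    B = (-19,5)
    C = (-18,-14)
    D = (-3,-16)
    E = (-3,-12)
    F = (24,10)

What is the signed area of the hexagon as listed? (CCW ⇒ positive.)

Apply the shoelace formula: 2A = Σ (x_i·y_{i+1} − x_{i+1}·y_i), indices taken mod 6.
A→B: (-13)(5) − (-19)(4) = 11
B→C: (-19)(-14) − (-18)(5) = 356
C→D: (-18)(-16) − (-3)(-14) = 246
D→E: (-3)(-12) − (-3)(-16) = -12
E→F: (-3)(10) − (24)(-12) = 258
F→A: (24)(4) − (-13)(10) = 226
Σ = 1085
Signed area = Σ/2 = 542.5 (positive ⇒ counter-clockwise traversal).

542.5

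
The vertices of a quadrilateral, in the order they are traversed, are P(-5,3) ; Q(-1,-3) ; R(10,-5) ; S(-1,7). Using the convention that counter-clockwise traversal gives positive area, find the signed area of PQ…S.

75

Apply Gauss's area formula: 2A = Σ (x_i·y_{i+1} − x_{i+1}·y_i), indices taken mod 4.
Cross-terms: 18, 35, 65, 32  ⇒  Σ = 150
Signed area = Σ/2 = 75 (positive ⇒ counter-clockwise traversal).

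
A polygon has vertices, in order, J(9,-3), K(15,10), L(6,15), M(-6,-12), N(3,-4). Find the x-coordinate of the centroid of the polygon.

Apply the shoelace (surveyor's) formula. First the cross-terms c_i = x_i·y_{i+1} − x_{i+1}·y_i:
  135, 165, 18, 60, 27  ⇒  2A = 405, A = 202.5.
Then Σ (x_i + x_{i+1})·c_i = 6849, so x̄ = 6849 / (6·202.5) = 761/135.

761/135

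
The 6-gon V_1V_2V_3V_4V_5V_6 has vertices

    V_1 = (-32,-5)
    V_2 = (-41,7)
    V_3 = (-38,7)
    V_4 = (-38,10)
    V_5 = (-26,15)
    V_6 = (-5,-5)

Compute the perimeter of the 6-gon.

90

|V_1V_2| = √((-9)² + (12)²) = √225 = 15
|V_2V_3| = √((3)² + (0)²) = √9 = 3
|V_3V_4| = √((0)² + (3)²) = √9 = 3
|V_4V_5| = √((12)² + (5)²) = √169 = 13
|V_5V_6| = √((21)² + (-20)²) = √841 = 29
|V_6V_1| = √((-27)² + (0)²) = √729 = 27
Perimeter = 15 + 3 + 3 + 13 + 29 + 27 = 90.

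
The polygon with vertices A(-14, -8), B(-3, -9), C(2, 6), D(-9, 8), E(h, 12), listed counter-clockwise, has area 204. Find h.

-11

Write out the shoelace sum; only the two edges meeting at E involve h:
2·Area = [((-9)·12 − h·8) + (h·(-8) − (-14)·12)] + 172
       = -16·h + 232 = 408
⇒ h = -11.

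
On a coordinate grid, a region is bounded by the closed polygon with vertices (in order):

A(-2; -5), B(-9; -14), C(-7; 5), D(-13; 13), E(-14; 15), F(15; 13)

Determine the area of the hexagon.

A→B: (-2)(-14) − (-9)(-5) = -17
B→C: (-9)(5) − (-7)(-14) = -143
C→D: (-7)(13) − (-13)(5) = -26
D→E: (-13)(15) − (-14)(13) = -13
E→F: (-14)(13) − (15)(15) = -407
F→A: (15)(-5) − (-2)(13) = -49
Σ = -655
Area = |Σ|/2 = 327.5.

327.5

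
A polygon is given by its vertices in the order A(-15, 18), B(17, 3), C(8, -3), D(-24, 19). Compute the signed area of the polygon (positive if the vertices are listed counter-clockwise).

-246.5

Apply the shoelace formula: 2A = Σ (x_i·y_{i+1} − x_{i+1}·y_i), indices taken mod 4.
Cross-terms: -351, -75, 80, -147  ⇒  Σ = -493
Signed area = Σ/2 = -246.5 (negative ⇒ clockwise traversal).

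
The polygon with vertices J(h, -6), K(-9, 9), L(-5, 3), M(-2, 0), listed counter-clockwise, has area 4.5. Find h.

3

Write out the shoelace sum; only the two edges meeting at J involve h:
2·Area = [((-2)·(-6) − h·0) + (h·9 − (-9)·(-6))] + 24
       = 9·h + -18 = 9
⇒ h = 3.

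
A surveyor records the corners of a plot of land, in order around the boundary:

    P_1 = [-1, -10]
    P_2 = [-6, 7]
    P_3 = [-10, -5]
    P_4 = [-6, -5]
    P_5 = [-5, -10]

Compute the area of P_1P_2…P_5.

64

P_1→P_2: (-1)(7) − (-6)(-10) = -67
P_2→P_3: (-6)(-5) − (-10)(7) = 100
P_3→P_4: (-10)(-5) − (-6)(-5) = 20
P_4→P_5: (-6)(-10) − (-5)(-5) = 35
P_5→P_1: (-5)(-10) − (-1)(-10) = 40
Σ = 128
Area = |Σ|/2 = 64.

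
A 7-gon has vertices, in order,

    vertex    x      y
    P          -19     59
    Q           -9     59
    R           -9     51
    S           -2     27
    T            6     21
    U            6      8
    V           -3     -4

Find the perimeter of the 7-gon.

|PQ| = √((10)² + (0)²) = √100 = 10
|QR| = √((0)² + (-8)²) = √64 = 8
|RS| = √((7)² + (-24)²) = √625 = 25
|ST| = √((8)² + (-6)²) = √100 = 10
|TU| = √((0)² + (-13)²) = √169 = 13
|UV| = √((-9)² + (-12)²) = √225 = 15
|VP| = √((-16)² + (63)²) = √4225 = 65
Perimeter = 10 + 8 + 25 + 10 + 13 + 15 + 65 = 146.

146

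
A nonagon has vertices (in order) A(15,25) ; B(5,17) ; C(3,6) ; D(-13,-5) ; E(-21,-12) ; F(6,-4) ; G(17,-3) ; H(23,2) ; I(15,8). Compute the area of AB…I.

470.5

Apply the surveyor's formula: 2A = Σ (x_i·y_{i+1} − x_{i+1}·y_i), indices taken mod 9.
Σ = (130) + (-21) + (63) + (51) + (156) + (50) + (103) + (154) + (255) = 941
Area = |Σ|/2 = 470.5.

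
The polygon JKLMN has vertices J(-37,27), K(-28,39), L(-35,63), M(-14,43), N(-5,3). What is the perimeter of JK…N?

150

|JK| = √((9)² + (12)²) = √225 = 15
|KL| = √((-7)² + (24)²) = √625 = 25
|LM| = √((21)² + (-20)²) = √841 = 29
|MN| = √((9)² + (-40)²) = √1681 = 41
|NJ| = √((-32)² + (24)²) = √1600 = 40
Perimeter = 15 + 25 + 29 + 41 + 40 = 150.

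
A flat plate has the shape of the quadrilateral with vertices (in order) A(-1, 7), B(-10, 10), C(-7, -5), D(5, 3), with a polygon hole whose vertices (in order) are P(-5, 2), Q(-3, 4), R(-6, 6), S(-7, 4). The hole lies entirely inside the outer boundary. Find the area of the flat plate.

Outer boundary:
Apply the shoelace (surveyor's) formula: 2A = Σ (x_i·y_{i+1} − x_{i+1}·y_i), indices taken mod 4.
Σ = (60) + (120) + (4) + (38) = 222
Area = |Σ|/2 = 111.
Hole:
P→Q: (-5)(4) − (-3)(2) = -14
Q→R: (-3)(6) − (-6)(4) = 6
R→S: (-6)(4) − (-7)(6) = 18
S→P: (-7)(2) − (-5)(4) = 6
Σ = 16
Area = |Σ|/2 = 8.
Net area = 111 − 8 = 103.

103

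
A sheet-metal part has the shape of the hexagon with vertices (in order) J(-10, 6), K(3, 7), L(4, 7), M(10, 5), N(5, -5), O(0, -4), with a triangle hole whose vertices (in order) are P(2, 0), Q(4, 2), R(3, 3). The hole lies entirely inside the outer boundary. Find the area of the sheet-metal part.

Outer boundary:
Apply the shoelace formula: 2A = Σ (x_i·y_{i+1} − x_{i+1}·y_i), indices taken mod 6.
Cross-terms: -88, -7, -50, -75, -20, -40  ⇒  Σ = -280
Area = |Σ|/2 = 140.
Hole:
Apply Gauss's area formula: 2A = Σ (x_i·y_{i+1} − x_{i+1}·y_i), indices taken mod 3.
Σ = (4) + (6) + (-6) = 4
Area = |Σ|/2 = 2.
Net area = 140 − 2 = 138.

138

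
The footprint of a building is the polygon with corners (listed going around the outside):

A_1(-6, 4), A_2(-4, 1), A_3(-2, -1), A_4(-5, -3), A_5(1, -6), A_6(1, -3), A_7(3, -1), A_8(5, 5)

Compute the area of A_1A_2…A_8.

65.5

A_1→A_2: (-6)(1) − (-4)(4) = 10
A_2→A_3: (-4)(-1) − (-2)(1) = 6
A_3→A_4: (-2)(-3) − (-5)(-1) = 1
A_4→A_5: (-5)(-6) − (1)(-3) = 33
A_5→A_6: (1)(-3) − (1)(-6) = 3
A_6→A_7: (1)(-1) − (3)(-3) = 8
A_7→A_8: (3)(5) − (5)(-1) = 20
A_8→A_1: (5)(4) − (-6)(5) = 50
Σ = 131
Area = |Σ|/2 = 65.5.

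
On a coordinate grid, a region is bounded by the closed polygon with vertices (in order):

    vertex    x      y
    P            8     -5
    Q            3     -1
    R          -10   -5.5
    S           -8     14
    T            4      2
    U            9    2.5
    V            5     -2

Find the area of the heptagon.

Apply the surveyor's formula: 2A = Σ (x_i·y_{i+1} − x_{i+1}·y_i), indices taken mod 7.
P→Q: (8)(-1) − (3)(-5) = 7
Q→R: (3)(-5.5) − (-10)(-1) = -26.5
R→S: (-10)(14) − (-8)(-5.5) = -184
S→T: (-8)(2) − (4)(14) = -72
T→U: (4)(2.5) − (9)(2) = -8
U→V: (9)(-2) − (5)(2.5) = -30.5
V→P: (5)(-5) − (8)(-2) = -9
Σ = -323
Area = |Σ|/2 = 161.5.

161.5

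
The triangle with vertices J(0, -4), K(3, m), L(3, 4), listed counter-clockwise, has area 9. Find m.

-2

Write out the shoelace sum; only the two edges meeting at K involve m:
2·Area = [(0·m − 3·(-4)) + (3·4 − 3·m)] + -12
       = -3·m + 12 = 18
⇒ m = -2.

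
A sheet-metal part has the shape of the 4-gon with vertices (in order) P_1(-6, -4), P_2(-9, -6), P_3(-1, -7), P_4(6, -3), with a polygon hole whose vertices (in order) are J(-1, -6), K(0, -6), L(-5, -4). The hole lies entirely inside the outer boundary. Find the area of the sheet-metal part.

Outer boundary:
Apply the shoelace (surveyor's) formula: 2A = Σ (x_i·y_{i+1} − x_{i+1}·y_i), indices taken mod 4.
Σ = (0) + (57) + (45) + (-42) = 60
Area = |Σ|/2 = 30.
Hole:
Σ = (6) + (-30) + (26) = 2
Area = |Σ|/2 = 1.
Net area = 30 − 1 = 29.

29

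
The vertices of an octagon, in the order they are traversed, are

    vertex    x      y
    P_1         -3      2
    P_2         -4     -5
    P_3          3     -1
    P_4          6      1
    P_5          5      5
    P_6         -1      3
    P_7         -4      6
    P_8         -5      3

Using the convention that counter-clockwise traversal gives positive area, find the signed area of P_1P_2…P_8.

Apply the shoelace (surveyor's) formula: 2A = Σ (x_i·y_{i+1} − x_{i+1}·y_i), indices taken mod 8.
Σ = (23) + (19) + (9) + (25) + (20) + (6) + (18) + (-1) = 119
Signed area = Σ/2 = 59.5 (positive ⇒ counter-clockwise traversal).

59.5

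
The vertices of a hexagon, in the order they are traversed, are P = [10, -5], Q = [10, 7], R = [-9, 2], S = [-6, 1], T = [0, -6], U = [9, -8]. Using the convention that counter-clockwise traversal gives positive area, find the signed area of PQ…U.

165.5

Apply the surveyor's formula: 2A = Σ (x_i·y_{i+1} − x_{i+1}·y_i), indices taken mod 6.
Σ = (120) + (83) + (3) + (36) + (54) + (35) = 331
Signed area = Σ/2 = 165.5 (positive ⇒ counter-clockwise traversal).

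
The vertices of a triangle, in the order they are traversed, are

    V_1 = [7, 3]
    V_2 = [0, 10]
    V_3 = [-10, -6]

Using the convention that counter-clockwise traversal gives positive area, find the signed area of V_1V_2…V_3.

91

Σ = (70) + (100) + (12) = 182
Signed area = Σ/2 = 91 (positive ⇒ counter-clockwise traversal).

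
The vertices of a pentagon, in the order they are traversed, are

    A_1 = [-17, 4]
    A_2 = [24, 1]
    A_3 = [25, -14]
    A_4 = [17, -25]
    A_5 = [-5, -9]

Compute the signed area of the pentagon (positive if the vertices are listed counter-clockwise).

Apply the shoelace (surveyor's) formula: 2A = Σ (x_i·y_{i+1} − x_{i+1}·y_i), indices taken mod 5.
A_1→A_2: (-17)(1) − (24)(4) = -113
A_2→A_3: (24)(-14) − (25)(1) = -361
A_3→A_4: (25)(-25) − (17)(-14) = -387
A_4→A_5: (17)(-9) − (-5)(-25) = -278
A_5→A_1: (-5)(4) − (-17)(-9) = -173
Σ = -1312
Signed area = Σ/2 = -656 (negative ⇒ clockwise traversal).

-656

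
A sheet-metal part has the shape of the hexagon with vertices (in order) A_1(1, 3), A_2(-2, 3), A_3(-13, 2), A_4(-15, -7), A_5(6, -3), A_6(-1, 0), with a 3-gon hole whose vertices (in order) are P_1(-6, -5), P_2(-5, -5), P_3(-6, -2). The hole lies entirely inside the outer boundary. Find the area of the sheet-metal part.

Outer boundary:
Apply the shoelace (surveyor's) formula: 2A = Σ (x_i·y_{i+1} − x_{i+1}·y_i), indices taken mod 6.
Σ = (9) + (35) + (121) + (87) + (-3) + (-3) = 246
Area = |Σ|/2 = 123.
Hole:
Cross-terms: 5, -20, 18  ⇒  Σ = 3
Area = |Σ|/2 = 1.5.
Net area = 123 − 1.5 = 121.5.

121.5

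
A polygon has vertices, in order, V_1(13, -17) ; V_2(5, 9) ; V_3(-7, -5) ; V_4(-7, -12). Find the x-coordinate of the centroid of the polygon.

377/141

Apply the shoelace (surveyor's) formula. First the cross-terms c_i = x_i·y_{i+1} − x_{i+1}·y_i:
  202, 38, 49, 275  ⇒  2A = 564, A = 282.
Then Σ (x_i + x_{i+1})·c_i = 4524, so x̄ = 4524 / (6·282) = 377/141.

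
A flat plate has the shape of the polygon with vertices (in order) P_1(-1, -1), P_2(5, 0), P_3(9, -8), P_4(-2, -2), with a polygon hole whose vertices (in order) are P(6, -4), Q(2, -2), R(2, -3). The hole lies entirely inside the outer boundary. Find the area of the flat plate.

Outer boundary:
Σ = (5) + (-40) + (-34) + (0) = -69
Area = |Σ|/2 = 34.5.
Hole:
Apply the surveyor's formula: 2A = Σ (x_i·y_{i+1} − x_{i+1}·y_i), indices taken mod 3.
P→Q: (6)(-2) − (2)(-4) = -4
Q→R: (2)(-3) − (2)(-2) = -2
R→P: (2)(-4) − (6)(-3) = 10
Σ = 4
Area = |Σ|/2 = 2.
Net area = 34.5 − 2 = 32.5.

32.5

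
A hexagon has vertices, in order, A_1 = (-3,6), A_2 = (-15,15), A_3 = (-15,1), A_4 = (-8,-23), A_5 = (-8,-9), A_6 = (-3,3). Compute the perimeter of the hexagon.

|A_1A_2| = √((-12)² + (9)²) = √225 = 15
|A_2A_3| = √((0)² + (-14)²) = √196 = 14
|A_3A_4| = √((7)² + (-24)²) = √625 = 25
|A_4A_5| = √((0)² + (14)²) = √196 = 14
|A_5A_6| = √((5)² + (12)²) = √169 = 13
|A_6A_1| = √((0)² + (3)²) = √9 = 3
Perimeter = 15 + 14 + 25 + 14 + 13 + 3 = 84.

84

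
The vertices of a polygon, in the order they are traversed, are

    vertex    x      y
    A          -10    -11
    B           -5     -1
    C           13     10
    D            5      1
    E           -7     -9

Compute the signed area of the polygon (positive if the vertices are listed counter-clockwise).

Apply the surveyor's formula: 2A = Σ (x_i·y_{i+1} − x_{i+1}·y_i), indices taken mod 5.
Σ = (-45) + (-37) + (-37) + (-38) + (-13) = -170
Signed area = Σ/2 = -85 (negative ⇒ clockwise traversal).

-85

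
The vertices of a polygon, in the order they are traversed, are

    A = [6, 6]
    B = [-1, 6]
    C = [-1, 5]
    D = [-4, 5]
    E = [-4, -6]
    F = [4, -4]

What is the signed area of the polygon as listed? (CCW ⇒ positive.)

95

Apply the shoelace (surveyor's) formula: 2A = Σ (x_i·y_{i+1} − x_{i+1}·y_i), indices taken mod 6.
Σ = (42) + (1) + (15) + (44) + (40) + (48) = 190
Signed area = Σ/2 = 95 (positive ⇒ counter-clockwise traversal).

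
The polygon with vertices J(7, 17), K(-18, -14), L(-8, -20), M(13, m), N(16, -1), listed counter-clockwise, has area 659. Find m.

-14

Write out the shoelace sum; only the two edges meeting at M involve m:
2·Area = [((-8)·m − 13·(-20)) + (13·(-1) − 16·m)] + 735
       = -24·m + 982 = 1318
⇒ m = -14.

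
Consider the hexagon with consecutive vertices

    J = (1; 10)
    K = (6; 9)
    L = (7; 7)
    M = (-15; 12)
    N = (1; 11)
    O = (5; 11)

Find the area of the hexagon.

Apply the shoelace formula: 2A = Σ (x_i·y_{i+1} − x_{i+1}·y_i), indices taken mod 6.
Σ = (-51) + (-21) + (189) + (-177) + (-44) + (39) = -65
Area = |Σ|/2 = 32.5.

32.5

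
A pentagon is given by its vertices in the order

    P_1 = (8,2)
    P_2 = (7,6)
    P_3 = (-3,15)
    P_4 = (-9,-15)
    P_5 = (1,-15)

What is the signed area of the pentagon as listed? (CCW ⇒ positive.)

Cross-terms: 34, 123, 180, 150, 122  ⇒  Σ = 609
Signed area = Σ/2 = 304.5 (positive ⇒ counter-clockwise traversal).

304.5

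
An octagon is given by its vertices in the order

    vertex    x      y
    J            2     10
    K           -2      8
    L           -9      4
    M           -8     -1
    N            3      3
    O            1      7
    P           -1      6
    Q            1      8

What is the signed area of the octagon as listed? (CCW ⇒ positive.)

65.5

Apply the surveyor's formula: 2A = Σ (x_i·y_{i+1} − x_{i+1}·y_i), indices taken mod 8.
J→K: (2)(8) − (-2)(10) = 36
K→L: (-2)(4) − (-9)(8) = 64
L→M: (-9)(-1) − (-8)(4) = 41
M→N: (-8)(3) − (3)(-1) = -21
N→O: (3)(7) − (1)(3) = 18
O→P: (1)(6) − (-1)(7) = 13
P→Q: (-1)(8) − (1)(6) = -14
Q→J: (1)(10) − (2)(8) = -6
Σ = 131
Signed area = Σ/2 = 65.5 (positive ⇒ counter-clockwise traversal).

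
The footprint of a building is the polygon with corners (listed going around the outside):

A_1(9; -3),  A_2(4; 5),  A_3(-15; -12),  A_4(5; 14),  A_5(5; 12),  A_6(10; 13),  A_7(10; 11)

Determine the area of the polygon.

A_1→A_2: (9)(5) − (4)(-3) = 57
A_2→A_3: (4)(-12) − (-15)(5) = 27
A_3→A_4: (-15)(14) − (5)(-12) = -150
A_4→A_5: (5)(12) − (5)(14) = -10
A_5→A_6: (5)(13) − (10)(12) = -55
A_6→A_7: (10)(11) − (10)(13) = -20
A_7→A_1: (10)(-3) − (9)(11) = -129
Σ = -280
Area = |Σ|/2 = 140.

140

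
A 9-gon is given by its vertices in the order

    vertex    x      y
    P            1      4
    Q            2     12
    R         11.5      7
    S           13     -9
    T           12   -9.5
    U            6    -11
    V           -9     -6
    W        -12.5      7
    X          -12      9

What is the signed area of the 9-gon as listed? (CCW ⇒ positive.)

-381.75

Apply the surveyor's formula: 2A = Σ (x_i·y_{i+1} − x_{i+1}·y_i), indices taken mod 9.
Σ = (4) + (-124) + (-194.5) + (-15.5) + (-75) + (-135) + (-138) + (-28.5) + (-57) = -763.5
Signed area = Σ/2 = -381.75 (negative ⇒ clockwise traversal).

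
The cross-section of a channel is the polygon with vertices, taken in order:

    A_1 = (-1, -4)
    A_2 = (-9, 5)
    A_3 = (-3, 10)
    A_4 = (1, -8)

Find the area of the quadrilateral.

Σ = (-41) + (-75) + (14) + (-12) = -114
Area = |Σ|/2 = 57.

57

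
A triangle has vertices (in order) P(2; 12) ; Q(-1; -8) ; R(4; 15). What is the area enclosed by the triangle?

15.5

P→Q: (2)(-8) − (-1)(12) = -4
Q→R: (-1)(15) − (4)(-8) = 17
R→P: (4)(12) − (2)(15) = 18
Σ = 31
Area = |Σ|/2 = 15.5.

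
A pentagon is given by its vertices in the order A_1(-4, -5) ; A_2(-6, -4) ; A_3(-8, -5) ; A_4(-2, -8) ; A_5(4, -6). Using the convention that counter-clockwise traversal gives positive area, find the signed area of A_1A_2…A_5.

19

Σ = (-14) + (-2) + (54) + (44) + (-44) = 38
Signed area = Σ/2 = 19 (positive ⇒ counter-clockwise traversal).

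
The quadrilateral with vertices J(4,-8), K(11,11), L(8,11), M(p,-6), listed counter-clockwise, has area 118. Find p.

-5

The doubled signed area Σ (x_i y_{i+1} − x_{i+1} y_i) is linear in p.
With p=0 it equals 141; the coefficient of p is -19 (from the two edges through M).
So -19·p + 141 = 2·118 = 236 ⇒ p = -5.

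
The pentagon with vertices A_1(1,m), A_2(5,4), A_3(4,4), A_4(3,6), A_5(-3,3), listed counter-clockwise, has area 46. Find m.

Write out the shoelace sum; only the two edges meeting at A_1 involve m:
2·Area = [((-3)·m − 1·3) + (1·4 − 5·m)] + 43
       = -8·m + 44 = 92
⇒ m = -6.

-6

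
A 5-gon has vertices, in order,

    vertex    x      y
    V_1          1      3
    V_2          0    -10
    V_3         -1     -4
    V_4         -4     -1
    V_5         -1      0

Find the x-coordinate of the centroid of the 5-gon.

Apply the surveyor's formula. First the cross-terms c_i = x_i·y_{i+1} − x_{i+1}·y_i:
  -10, -10, -15, -1, -3  ⇒  2A = -39, A = -19.5.
Then Σ (x_i + x_{i+1})·c_i = 80, so x̄ = 80 / (6·(-19.5)) = -80/117.

-80/117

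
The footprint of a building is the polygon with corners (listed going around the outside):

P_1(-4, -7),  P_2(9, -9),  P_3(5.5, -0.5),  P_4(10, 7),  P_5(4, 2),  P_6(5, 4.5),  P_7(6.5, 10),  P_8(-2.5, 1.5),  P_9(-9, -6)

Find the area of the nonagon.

Cross-terms: 99, 45, 43.5, -8, 8, 20.75, 34.75, 28.5, 39  ⇒  Σ = 310.5
Area = |Σ|/2 = 155.25.

155.25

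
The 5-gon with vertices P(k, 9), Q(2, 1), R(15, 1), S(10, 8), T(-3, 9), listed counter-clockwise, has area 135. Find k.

-13

The doubled signed area Σ (x_i y_{i+1} − x_{i+1} y_i) is linear in k.
With k=0 it equals 166; the coefficient of k is -8 (from the two edges through P).
So -8·k + 166 = 2·135 = 270 ⇒ k = -13.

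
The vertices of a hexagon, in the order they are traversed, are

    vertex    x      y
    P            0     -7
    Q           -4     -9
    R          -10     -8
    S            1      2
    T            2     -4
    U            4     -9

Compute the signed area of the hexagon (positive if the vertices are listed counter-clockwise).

-68

Apply the shoelace formula: 2A = Σ (x_i·y_{i+1} − x_{i+1}·y_i), indices taken mod 6.
Σ = (-28) + (-58) + (-12) + (-8) + (-2) + (-28) = -136
Signed area = Σ/2 = -68 (negative ⇒ clockwise traversal).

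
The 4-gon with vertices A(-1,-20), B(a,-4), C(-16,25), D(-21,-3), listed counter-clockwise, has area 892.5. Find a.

The doubled signed area Σ (x_i y_{i+1} − x_{i+1} y_i) is linear in a.
With a=0 it equals 930; the coefficient of a is 45 (from the two edges through B).
So 45·a + 930 = 2·892.5 = 1785 ⇒ a = 19.

19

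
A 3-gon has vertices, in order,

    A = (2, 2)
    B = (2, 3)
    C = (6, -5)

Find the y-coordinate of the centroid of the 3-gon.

Apply Gauss's area formula. First the cross-terms c_i = x_i·y_{i+1} − x_{i+1}·y_i:
  2, -28, 22  ⇒  2A = -4, A = -2.
Then Σ (y_i + y_{i+1})·c_i = 0, so ȳ = 0 / (6·(-2)) = 0.

0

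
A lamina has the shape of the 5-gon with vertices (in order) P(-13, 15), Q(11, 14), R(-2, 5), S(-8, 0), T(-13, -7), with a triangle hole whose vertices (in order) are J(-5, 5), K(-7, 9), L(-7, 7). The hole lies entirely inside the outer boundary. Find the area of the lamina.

225

Outer boundary:
Σ = (-347) + (83) + (40) + (56) + (-286) = -454
Area = |Σ|/2 = 227.
Hole:
Apply Gauss's area formula: 2A = Σ (x_i·y_{i+1} − x_{i+1}·y_i), indices taken mod 3.
Cross-terms: -10, 14, 0  ⇒  Σ = 4
Area = |Σ|/2 = 2.
Net area = 227 − 2 = 225.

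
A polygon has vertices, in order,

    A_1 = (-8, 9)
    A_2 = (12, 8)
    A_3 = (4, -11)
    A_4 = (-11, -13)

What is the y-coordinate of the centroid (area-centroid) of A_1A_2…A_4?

Apply Gauss's area formula. First the cross-terms c_i = x_i·y_{i+1} − x_{i+1}·y_i:
  -172, -164, -173, -203  ⇒  2A = -712, A = -356.
Then Σ (y_i + y_{i+1})·c_i = 2532, so ȳ = 2532 / (6·(-356)) = -211/178.

-211/178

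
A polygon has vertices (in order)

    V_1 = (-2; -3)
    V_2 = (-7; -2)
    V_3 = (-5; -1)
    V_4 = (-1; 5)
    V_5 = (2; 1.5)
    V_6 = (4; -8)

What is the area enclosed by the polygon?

Apply the surveyor's formula: 2A = Σ (x_i·y_{i+1} − x_{i+1}·y_i), indices taken mod 6.
V_1→V_2: (-2)(-2) − (-7)(-3) = -17
V_2→V_3: (-7)(-1) − (-5)(-2) = -3
V_3→V_4: (-5)(5) − (-1)(-1) = -26
V_4→V_5: (-1)(1.5) − (2)(5) = -11.5
V_5→V_6: (2)(-8) − (4)(1.5) = -22
V_6→V_1: (4)(-3) − (-2)(-8) = -28
Σ = -107.5
Area = |Σ|/2 = 53.75.

53.75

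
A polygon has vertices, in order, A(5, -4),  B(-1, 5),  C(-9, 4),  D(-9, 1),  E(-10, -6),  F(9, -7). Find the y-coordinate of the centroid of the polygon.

Apply the shoelace formula. First the cross-terms c_i = x_i·y_{i+1} − x_{i+1}·y_i:
  21, 41, 27, 64, 124, -1  ⇒  2A = 276, A = 138.
Then Σ (y_i + y_{i+1})·c_i = -1396, so ȳ = -1396 / (6·138) = -349/207.

-349/207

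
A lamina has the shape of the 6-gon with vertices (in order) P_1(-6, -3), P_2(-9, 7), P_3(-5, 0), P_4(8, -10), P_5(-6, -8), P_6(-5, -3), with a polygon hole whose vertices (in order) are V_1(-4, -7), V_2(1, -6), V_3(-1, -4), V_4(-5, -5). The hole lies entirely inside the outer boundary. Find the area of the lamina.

Outer boundary:
Σ = (-69) + (35) + (50) + (-124) + (-22) + (-3) = -133
Area = |Σ|/2 = 66.5.
Hole:
Apply the surveyor's formula: 2A = Σ (x_i·y_{i+1} − x_{i+1}·y_i), indices taken mod 4.
Cross-terms: 31, -10, -15, 15  ⇒  Σ = 21
Area = |Σ|/2 = 10.5.
Net area = 66.5 − 10.5 = 56.

56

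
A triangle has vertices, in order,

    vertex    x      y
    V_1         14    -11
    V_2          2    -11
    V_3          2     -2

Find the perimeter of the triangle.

|V_1V_2| = √((-12)² + (0)²) = √144 = 12
|V_2V_3| = √((0)² + (9)²) = √81 = 9
|V_3V_1| = √((12)² + (-9)²) = √225 = 15
Perimeter = 12 + 9 + 15 = 36.

36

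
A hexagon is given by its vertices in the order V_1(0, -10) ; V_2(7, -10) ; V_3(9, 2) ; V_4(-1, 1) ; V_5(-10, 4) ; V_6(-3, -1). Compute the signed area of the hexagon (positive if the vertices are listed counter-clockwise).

121.5

Apply Gauss's area formula: 2A = Σ (x_i·y_{i+1} − x_{i+1}·y_i), indices taken mod 6.
Σ = (70) + (104) + (11) + (6) + (22) + (30) = 243
Signed area = Σ/2 = 121.5 (positive ⇒ counter-clockwise traversal).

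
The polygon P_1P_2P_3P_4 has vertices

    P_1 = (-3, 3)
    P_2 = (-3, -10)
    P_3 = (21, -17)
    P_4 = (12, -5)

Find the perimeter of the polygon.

70

|P_1P_2| = √((0)² + (-13)²) = √169 = 13
|P_2P_3| = √((24)² + (-7)²) = √625 = 25
|P_3P_4| = √((-9)² + (12)²) = √225 = 15
|P_4P_1| = √((-15)² + (8)²) = √289 = 17
Perimeter = 13 + 25 + 15 + 17 = 70.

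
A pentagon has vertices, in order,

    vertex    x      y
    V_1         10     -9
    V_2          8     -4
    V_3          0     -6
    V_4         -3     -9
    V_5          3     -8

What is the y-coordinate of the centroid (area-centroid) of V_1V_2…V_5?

-239/35

Apply Gauss's area formula. First the cross-terms c_i = x_i·y_{i+1} − x_{i+1}·y_i:
  32, -48, -18, 51, 53  ⇒  2A = 70, A = 35.
Then Σ (y_i + y_{i+1})·c_i = -1434, so ȳ = -1434 / (6·35) = -239/35.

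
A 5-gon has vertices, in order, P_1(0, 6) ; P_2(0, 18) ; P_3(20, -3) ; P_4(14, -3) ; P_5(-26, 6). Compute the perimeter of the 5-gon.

|P_1P_2| = √((0)² + (12)²) = √144 = 12
|P_2P_3| = √((20)² + (-21)²) = √841 = 29
|P_3P_4| = √((-6)² + (0)²) = √36 = 6
|P_4P_5| = √((-40)² + (9)²) = √1681 = 41
|P_5P_1| = √((26)² + (0)²) = √676 = 26
Perimeter = 12 + 29 + 6 + 41 + 26 = 114.

114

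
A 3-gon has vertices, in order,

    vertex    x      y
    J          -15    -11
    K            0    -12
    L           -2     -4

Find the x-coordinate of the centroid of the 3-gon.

-17/3

Apply the surveyor's formula. First the cross-terms c_i = x_i·y_{i+1} − x_{i+1}·y_i:
  180, -24, -38  ⇒  2A = 118, A = 59.
Then Σ (x_i + x_{i+1})·c_i = -2006, so x̄ = -2006 / (6·59) = -17/3.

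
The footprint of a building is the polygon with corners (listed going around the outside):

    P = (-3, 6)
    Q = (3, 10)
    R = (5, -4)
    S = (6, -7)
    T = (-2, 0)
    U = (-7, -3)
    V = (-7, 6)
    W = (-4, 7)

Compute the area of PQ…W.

Apply the surveyor's formula: 2A = Σ (x_i·y_{i+1} − x_{i+1}·y_i), indices taken mod 8.
Σ = (-48) + (-62) + (-11) + (-14) + (6) + (-63) + (-25) + (-3) = -220
Area = |Σ|/2 = 110.

110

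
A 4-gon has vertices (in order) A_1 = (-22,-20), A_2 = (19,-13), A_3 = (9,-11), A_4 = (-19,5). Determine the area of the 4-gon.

Apply the shoelace (surveyor's) formula: 2A = Σ (x_i·y_{i+1} − x_{i+1}·y_i), indices taken mod 4.
A_1→A_2: (-22)(-13) − (19)(-20) = 666
A_2→A_3: (19)(-11) − (9)(-13) = -92
A_3→A_4: (9)(5) − (-19)(-11) = -164
A_4→A_1: (-19)(-20) − (-22)(5) = 490
Σ = 900
Area = |Σ|/2 = 450.

450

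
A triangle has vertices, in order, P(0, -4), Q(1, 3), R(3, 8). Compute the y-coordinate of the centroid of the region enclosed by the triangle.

7/3

Apply the shoelace (surveyor's) formula. First the cross-terms c_i = x_i·y_{i+1} − x_{i+1}·y_i:
  4, -1, -12  ⇒  2A = -9, A = -4.5.
Then Σ (y_i + y_{i+1})·c_i = -63, so ȳ = -63 / (6·(-4.5)) = 7/3.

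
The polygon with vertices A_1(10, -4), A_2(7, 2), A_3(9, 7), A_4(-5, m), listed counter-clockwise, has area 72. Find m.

Write out the shoelace sum; only the two edges meeting at A_4 involve m:
2·Area = [(9·m − (-5)·7) + ((-5)·(-4) − 10·m)] + 79
       = -1·m + 134 = 144
⇒ m = -10.

-10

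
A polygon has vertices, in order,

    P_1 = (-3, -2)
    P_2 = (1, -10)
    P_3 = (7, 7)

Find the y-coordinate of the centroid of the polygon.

Apply Gauss's area formula. First the cross-terms c_i = x_i·y_{i+1} − x_{i+1}·y_i:
  32, 77, 7  ⇒  2A = 116, A = 58.
Then Σ (y_i + y_{i+1})·c_i = -580, so ȳ = -580 / (6·58) = -5/3.

-5/3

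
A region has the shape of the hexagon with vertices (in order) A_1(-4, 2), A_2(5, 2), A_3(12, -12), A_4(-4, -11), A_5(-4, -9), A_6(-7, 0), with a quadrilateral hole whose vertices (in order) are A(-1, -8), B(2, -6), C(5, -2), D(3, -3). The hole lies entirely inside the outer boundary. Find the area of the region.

Outer boundary:
Apply the surveyor's formula: 2A = Σ (x_i·y_{i+1} − x_{i+1}·y_i), indices taken mod 6.
A_1→A_2: (-4)(2) − (5)(2) = -18
A_2→A_3: (5)(-12) − (12)(2) = -84
A_3→A_4: (12)(-11) − (-4)(-12) = -180
A_4→A_5: (-4)(-9) − (-4)(-11) = -8
A_5→A_6: (-4)(0) − (-7)(-9) = -63
A_6→A_1: (-7)(2) − (-4)(0) = -14
Σ = -367
Area = |Σ|/2 = 183.5.
Hole:
Apply the shoelace (surveyor's) formula: 2A = Σ (x_i·y_{i+1} − x_{i+1}·y_i), indices taken mod 4.
Cross-terms: 22, 26, -9, -27  ⇒  Σ = 12
Area = |Σ|/2 = 6.
Net area = 183.5 − 6 = 177.5.

177.5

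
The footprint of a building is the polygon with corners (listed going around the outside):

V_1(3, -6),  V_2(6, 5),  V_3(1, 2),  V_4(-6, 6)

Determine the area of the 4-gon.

47

Apply the surveyor's formula: 2A = Σ (x_i·y_{i+1} − x_{i+1}·y_i), indices taken mod 4.
V_1→V_2: (3)(5) − (6)(-6) = 51
V_2→V_3: (6)(2) − (1)(5) = 7
V_3→V_4: (1)(6) − (-6)(2) = 18
V_4→V_1: (-6)(-6) − (3)(6) = 18
Σ = 94
Area = |Σ|/2 = 47.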